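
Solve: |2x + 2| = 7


An absolute value equation |expr| = 7 gives two cases:
Case 1: 2x + 2 = 7
  2x = 5, so x = 5/2
Case 2: 2x + 2 = -7
  2x = -9, so x = -9/2

x = -9/2, x = 5/2


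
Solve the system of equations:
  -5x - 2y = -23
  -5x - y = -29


Using Cramer's rule:
Determinant D = (-5)(-1) - (-5)(-2) = 5 - 10 = -5
Dx = (-23)(-1) - (-29)(-2) = 23 - 58 = -35
Dy = (-5)(-29) - (-5)(-23) = 145 - 115 = 30
x = Dx/D = -35/-5 = 7
y = Dy/D = 30/-5 = -6

x = 7, y = -6


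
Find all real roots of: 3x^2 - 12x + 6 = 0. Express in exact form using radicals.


Using the quadratic formula: x = (-b ± sqrt(b^2 - 4ac)) / (2a)
Here a = 3, b = -12, c = 6
Discriminant = b^2 - 4ac = (-12)^2 - 4(3)(6) = 144 - 72 = 72
Since discriminant = 72 > 0, there are two real roots.
x = (12 ± 6*sqrt(2)) / 6
Simplifying: x = 2 ± sqrt(2)
Numerically: x ≈ 3.4142 or x ≈ 0.5858

x = 2 + sqrt(2) or x = 2 - sqrt(2)


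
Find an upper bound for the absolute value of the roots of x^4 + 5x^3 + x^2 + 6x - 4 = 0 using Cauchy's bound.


Cauchy's bound: all roots r satisfy |r| <= 1 + max(|a_i/a_n|) for i = 0,...,n-1
where a_n is the leading coefficient.

Coefficients: [1, 5, 1, 6, -4]
Leading coefficient a_n = 1
Ratios |a_i/a_n|: 5, 1, 6, 4
Maximum ratio: 6
Cauchy's bound: |r| <= 1 + 6 = 7

Upper bound = 7


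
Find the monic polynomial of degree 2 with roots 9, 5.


A monic polynomial with roots 9, 5 is:
p(x) = (x - 9)(x - 5)
After multiplying by (x - 9): x - 9
After multiplying by (x - 5): x^2 - 14x + 45

x^2 - 14x + 45


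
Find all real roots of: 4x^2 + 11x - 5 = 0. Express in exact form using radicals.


Using the quadratic formula: x = (-b ± sqrt(b^2 - 4ac)) / (2a)
Here a = 4, b = 11, c = -5
Discriminant = b^2 - 4ac = 11^2 - 4(4)(-5) = 121 + 80 = 201
Since discriminant = 201 > 0, there are two real roots.
x = (-11 ± sqrt(201)) / 8
Numerically: x ≈ 0.3972 or x ≈ -3.1472

x = (-11 + sqrt(201)) / 8 or x = (-11 - sqrt(201)) / 8


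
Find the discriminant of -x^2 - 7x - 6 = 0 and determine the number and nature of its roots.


For ax^2 + bx + c = 0, discriminant D = b^2 - 4ac
Here a = -1, b = -7, c = -6
D = (-7)^2 - 4(-1)(-6) = 49 - 24 = 25

D = 25 > 0 and is a perfect square (sqrt = 5)
The equation has 2 distinct real rational roots.

Discriminant = 25, 2 distinct real rational roots


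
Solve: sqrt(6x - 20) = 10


Square both sides: 6x - 20 = 10^2 = 100
6x = 100 + 20 = 120
x = 20
Check: sqrt(6*20 - 20) = sqrt(100) = 10 ✓

x = 20


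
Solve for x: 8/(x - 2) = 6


Multiply both sides by (x - 2): 8 = 6(x - 2)
Distribute: 8 = 6x - 12
6x = 8 + 12 = 20
x = 10/3

x = 10/3


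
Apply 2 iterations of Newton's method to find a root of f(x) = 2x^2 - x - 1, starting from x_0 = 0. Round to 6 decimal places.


Newton's method: x_(n+1) = x_n - f(x_n)/f'(x_n)
f(x) = 2x^2 - x - 1
f'(x) = 4x - 1

Iteration 1:
  f(0.000000) = -1.000000
  f'(0.000000) = -1.000000
  x_1 = 0.000000 - (-1.000000)/(-1.000000) = -1.000000

Iteration 2:
  f(-1.000000) = 2.000000
  f'(-1.000000) = -5.000000
  x_2 = -1.000000 - (2.000000)/(-5.000000) = -0.600000

x_2 = -0.600000


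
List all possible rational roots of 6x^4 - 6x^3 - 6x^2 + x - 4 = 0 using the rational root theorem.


Rational root theorem: possible roots are ±p/q where:
  p divides the constant term (-4): p ∈ {1, 2, 4}
  q divides the leading coefficient (6): q ∈ {1, 2, 3, 6}

All possible rational roots: -4, -2, -4/3, -1, -2/3, -1/2, -1/3, -1/6, 1/6, 1/3, 1/2, 2/3, 1, 4/3, 2, 4

-4, -2, -4/3, -1, -2/3, -1/2, -1/3, -1/6, 1/6, 1/3, 1/2, 2/3, 1, 4/3, 2, 4


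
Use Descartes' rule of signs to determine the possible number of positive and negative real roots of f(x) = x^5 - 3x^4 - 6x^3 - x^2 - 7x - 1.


Descartes' rule of signs:

For positive roots, count sign changes in f(x) = x^5 - 3x^4 - 6x^3 - x^2 - 7x - 1:
Signs of coefficients: +, -, -, -, -, -
Number of sign changes: 1
Possible positive real roots: 1

For negative roots, examine f(-x) = -x^5 - 3x^4 + 6x^3 - x^2 + 7x - 1:
Signs of coefficients: -, -, +, -, +, -
Number of sign changes: 4
Possible negative real roots: 4, 2, 0

Positive roots: 1; Negative roots: 4 or 2 or 0


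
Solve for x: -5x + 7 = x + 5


Starting with: -5x + 7 = x + 5
Move all x terms to left: (-5 - 1)x = 5 - 7
Simplify: -6x = -2
Divide both sides by -6: x = 1/3

x = 1/3


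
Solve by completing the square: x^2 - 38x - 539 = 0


Start: x^2 - 38x - 539 = 0
Move constant: x^2 - 38x = 539
Half of -38 is -19, squared is 361
Add 361 to both sides: x^2 - 38x + 361 = 900
(x - 19)^2 = 900
x - 19 = ±30
x = 19 + 30 = 49 or x = 19 - 30 = -11

x = -11, x = 49


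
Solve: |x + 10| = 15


An absolute value equation |expr| = 15 gives two cases:
Case 1: x + 10 = 15
  x = 5, so x = 5
Case 2: x + 10 = -15
  x = -25, so x = -25

x = -25, x = 5


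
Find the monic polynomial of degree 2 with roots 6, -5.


A monic polynomial with roots 6, -5 is:
p(x) = (x - 6)(x + 5)
After multiplying by (x - 6): x - 6
After multiplying by (x + 5): x^2 - x - 30

x^2 - x - 30


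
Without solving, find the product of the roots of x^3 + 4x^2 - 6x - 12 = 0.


By Vieta's formulas for x^3 + bx^2 + cx + d = 0:
  r1 + r2 + r3 = -b/a = -4
  r1*r2 + r1*r3 + r2*r3 = c/a = -6
  r1*r2*r3 = -d/a = 12


Product = 12


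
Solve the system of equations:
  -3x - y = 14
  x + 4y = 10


Using Cramer's rule:
Determinant D = (-3)(4) - (1)(-1) = -12 + 1 = -11
Dx = (14)(4) - (10)(-1) = 56 + 10 = 66
Dy = (-3)(10) - (1)(14) = -30 - 14 = -44
x = Dx/D = 66/-11 = -6
y = Dy/D = -44/-11 = 4

x = -6, y = 4


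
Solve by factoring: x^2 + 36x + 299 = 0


We need two numbers that multiply to 299 and add to 36.
Those numbers are 13 and 23 (since 13 * 23 = 299 and 13 + 23 = 36).
So x^2 + 36x + 299 = (x + 13)(x + 23) = 0
Setting each factor to zero: x = -13 or x = -23

x = -23, x = -13


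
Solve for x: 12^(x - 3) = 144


Express both sides with the same base.
144 = 12^2
Since the bases match, equate exponents: x - 3 = 2
So x = 2 - (-3) = 5

x = 5


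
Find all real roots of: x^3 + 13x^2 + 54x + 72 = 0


Let p(x) = x^3 + 13x^2 + 54x + 72. By the rational root theorem (leading coefficient 1), any rational root is an integer divisor of 72: try ±1, ±2, ... in turn.
Test x = 1: value = 140 ≠ 0.
Test x = -1: value = 30 ≠ 0.
Test x = 2: value = 240 ≠ 0.
Test x = -2: value = 8 ≠ 0.
Test x = 3: value = 378 ≠ 0.
Test x = -3: value = 0 ✓, so (x + 3) is a factor.
Synthetic division by (x + 3): bring down 1; 1(-3) + 13 = 10; 10(-3) + 54 = 24; 24(-3) + 72 = 0 → quotient x^2 + 10x + 24, remainder 0.
Solve the quadratic x^2 + 10x + 24 = 0: discriminant = 10^2 - 4(1)(24) = 100 - 96 = 4.
sqrt(4) = 2, so x = (-10 ± 2)/2: x = -4 or x = -6.

x = -6, x = -4, x = -3


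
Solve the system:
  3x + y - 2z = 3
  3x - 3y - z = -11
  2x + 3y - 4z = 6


Using Cramer's rule. Expand each determinant along the first row.
D  = 3*[(-3)*(-4) - (-1)*3] - 1*[3*(-4) - (-1)*2] + (-2)*[3*3 - (-3)*2]
  = 3*(15) - 1*(-10) + (-2)*(15) = 25
Dx = 3*[(-3)*(-4) - (-1)*3] - 1*[(-11)*(-4) - (-1)*6] + (-2)*[(-11)*3 - (-3)*6]
  = 3*(15) - 1*(50) + (-2)*(-15) = 25
Dy = 3*[(-11)*(-4) - (-1)*6] - 3*[3*(-4) - (-1)*2] + (-2)*[3*6 - (-11)*2]
  = 3*(50) - 3*(-10) + (-2)*(40) = 100
Dz = 3*[(-3)*6 - (-11)*3] - 1*[3*6 - (-11)*2] + 3*[3*3 - (-3)*2]
  = 3*(15) - 1*(40) + 3*(15) = 50
x = Dx/D = 25/25 = 1, y = Dy/D = 100/25 = 4, z = Dz/D = 50/25 = 2
Check eq1: (3)(1) + (1)(4) + (-2)(2) = 3 = 3 ✓
Check eq2: (3)(1) + (-3)(4) + (-1)(2) = -11 = -11 ✓
Check eq3: (2)(1) + (3)(4) + (-4)(2) = 6 = 6 ✓

x = 1, y = 4, z = 2


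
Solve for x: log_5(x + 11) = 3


Convert to exponential form: x + 11 = 5^3 = 125
x = 125 - 11 = 114
Check: log_5(114 + 11) = log_5(125) = log_5(125) = 3 ✓

x = 114


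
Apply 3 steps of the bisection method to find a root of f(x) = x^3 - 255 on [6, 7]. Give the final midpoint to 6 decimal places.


f(x) = x^3 - 255
f(6) = -39 < 0
f(7) = 88 > 0

Step 1: midpoint = (6.000000 + 7.000000)/2 = 6.500000
  f(6.500000) = 19.625000
  f(mid) > 0, so root is in [6.000000, 6.500000]

Step 2: midpoint = (6.000000 + 6.500000)/2 = 6.250000
  f(6.250000) = -10.859375
  f(mid) < 0, so root is in [6.250000, 6.500000]

Step 3: midpoint = (6.250000 + 6.500000)/2 = 6.375000
  f(6.375000) = 4.083984
  f(mid) > 0, so root is in [6.250000, 6.375000]

midpoint = 6.375000


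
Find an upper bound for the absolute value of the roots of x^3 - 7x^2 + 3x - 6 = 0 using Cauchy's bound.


Cauchy's bound: all roots r satisfy |r| <= 1 + max(|a_i/a_n|) for i = 0,...,n-1
where a_n is the leading coefficient.

Coefficients: [1, -7, 3, -6]
Leading coefficient a_n = 1
Ratios |a_i/a_n|: 7, 3, 6
Maximum ratio: 7
Cauchy's bound: |r| <= 1 + 7 = 8

Upper bound = 8


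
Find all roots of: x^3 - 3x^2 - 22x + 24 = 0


Let p(x) = x^3 - 3x^2 - 22x + 24. By the rational root theorem (leading coefficient 1), any rational root is an integer divisor of 24: try ±1, ±2, ... in turn.
Test x = 1: value = 0 ✓, so (x - 1) is a factor.
Synthetic division by (x - 1): bring down 1; 1(1) - 3 = -2; (-2)(1) - 22 = -24; (-24)(1) + 24 = 0 → quotient x^2 - 2x - 24, remainder 0.
Solve the quadratic x^2 - 2x - 24 = 0: discriminant = (-2)^2 - 4(1)(-24) = 4 + 96 = 100.
sqrt(100) = 10, so x = (2 ± 10)/2: x = 6 or x = -4.
Collecting all roots found:

x = -4, x = 1, x = 6


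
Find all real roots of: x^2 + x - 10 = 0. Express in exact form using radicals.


Using the quadratic formula: x = (-b ± sqrt(b^2 - 4ac)) / (2a)
Here a = 1, b = 1, c = -10
Discriminant = b^2 - 4ac = 1^2 - 4(1)(-10) = 1 + 40 = 41
Since discriminant = 41 > 0, there are two real roots.
x = (-1 ± sqrt(41)) / 2
Numerically: x ≈ 2.7016 or x ≈ -3.7016

x = (-1 + sqrt(41)) / 2 or x = (-1 - sqrt(41)) / 2


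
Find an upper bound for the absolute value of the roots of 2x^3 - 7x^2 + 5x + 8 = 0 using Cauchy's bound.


Cauchy's bound: all roots r satisfy |r| <= 1 + max(|a_i/a_n|) for i = 0,...,n-1
where a_n is the leading coefficient.

Coefficients: [2, -7, 5, 8]
Leading coefficient a_n = 2
Ratios |a_i/a_n|: 7/2, 5/2, 4
Maximum ratio: 4
Cauchy's bound: |r| <= 1 + 4 = 5

Upper bound = 5


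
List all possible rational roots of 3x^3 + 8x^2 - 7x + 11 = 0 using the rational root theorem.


Rational root theorem: possible roots are ±p/q where:
  p divides the constant term (11): p ∈ {1, 11}
  q divides the leading coefficient (3): q ∈ {1, 3}

All possible rational roots: -11, -11/3, -1, -1/3, 1/3, 1, 11/3, 11

-11, -11/3, -1, -1/3, 1/3, 1, 11/3, 11


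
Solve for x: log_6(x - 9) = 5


Convert to exponential form: x - 9 = 6^5 = 7776
x = 7776 + 9 = 7785
Check: log_6(7785 - 9) = log_6(7776) = log_6(7776) = 5 ✓

x = 7785


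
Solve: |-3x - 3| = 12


An absolute value equation |expr| = 12 gives two cases:
Case 1: -3x - 3 = 12
  -3x = 15, so x = -5
Case 2: -3x - 3 = -12
  -3x = -9, so x = 3

x = -5, x = 3


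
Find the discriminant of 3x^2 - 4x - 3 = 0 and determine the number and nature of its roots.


For ax^2 + bx + c = 0, discriminant D = b^2 - 4ac
Here a = 3, b = -4, c = -3
D = (-4)^2 - 4(3)(-3) = 16 + 36 = 52

D = 52 > 0 but not a perfect square
The equation has 2 distinct real irrational roots.

Discriminant = 52, 2 distinct real irrational roots


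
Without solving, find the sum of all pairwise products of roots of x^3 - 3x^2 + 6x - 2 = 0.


By Vieta's formulas for x^3 + bx^2 + cx + d = 0:
  r1 + r2 + r3 = -b/a = 3
  r1*r2 + r1*r3 + r2*r3 = c/a = 6
  r1*r2*r3 = -d/a = 2


Sum of pairwise products = 6


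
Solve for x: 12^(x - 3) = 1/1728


Express both sides with the same base.
1/1728 = 12^(-3)
Since the bases match, equate exponents: x - 3 = -3
So x = -3 - (-3) = 0

x = 0


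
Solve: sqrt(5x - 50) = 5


Square both sides: 5x - 50 = 5^2 = 25
5x = 25 + 50 = 75
x = 15
Check: sqrt(5*15 - 50) = sqrt(25) = 5 ✓

x = 15


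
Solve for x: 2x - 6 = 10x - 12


Starting with: 2x - 6 = 10x - 12
Move all x terms to left: (2 - 10)x = -12 + 6
Simplify: -8x = -6
Divide both sides by -8: x = 3/4

x = 3/4


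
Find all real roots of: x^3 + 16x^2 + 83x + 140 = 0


Let p(x) = x^3 + 16x^2 + 83x + 140. By the rational root theorem (leading coefficient 1), any rational root is an integer divisor of 140: try ±1, ±2, ... in turn.
Test x = 1: value = 240 ≠ 0.
Test x = -1: value = 72 ≠ 0.
Test x = 2: value = 378 ≠ 0.
Test x = -2: value = 30 ≠ 0.
Test x = 4: value = 792 ≠ 0.
Test x = -4: value = 0 ✓, so (x + 4) is a factor.
Synthetic division by (x + 4): bring down 1; 1(-4) + 16 = 12; 12(-4) + 83 = 35; 35(-4) + 140 = 0 → quotient x^2 + 12x + 35, remainder 0.
Solve the quadratic x^2 + 12x + 35 = 0: discriminant = 12^2 - 4(1)(35) = 144 - 140 = 4.
sqrt(4) = 2, so x = (-12 ± 2)/2: x = -5 or x = -7.

x = -7, x = -5, x = -4


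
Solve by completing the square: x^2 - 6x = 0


Start: x^2 - 6x + 0 = 0
Move constant: x^2 - 6x = 0
Half of -6 is -3, squared is 9
Add 9 to both sides: x^2 - 6x + 9 = 9
(x - 3)^2 = 9
x - 3 = ±3
x = 3 + 3 = 6 or x = 3 - 3 = 0

x = 0, x = 6


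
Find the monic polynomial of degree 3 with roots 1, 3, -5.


A monic polynomial with roots 1, 3, -5 is:
p(x) = (x - 1)(x - 3)(x + 5)
After multiplying by (x - 1): x - 1
After multiplying by (x - 3): x^2 - 4x + 3
After multiplying by (x + 5): x^3 + x^2 - 17x + 15

x^3 + x^2 - 17x + 15


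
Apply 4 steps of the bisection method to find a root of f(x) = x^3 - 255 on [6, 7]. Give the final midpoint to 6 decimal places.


f(x) = x^3 - 255
f(6) = -39 < 0
f(7) = 88 > 0

Step 1: midpoint = (6.000000 + 7.000000)/2 = 6.500000
  f(6.500000) = 19.625000
  f(mid) > 0, so root is in [6.000000, 6.500000]

Step 2: midpoint = (6.000000 + 6.500000)/2 = 6.250000
  f(6.250000) = -10.859375
  f(mid) < 0, so root is in [6.250000, 6.500000]

Step 3: midpoint = (6.250000 + 6.500000)/2 = 6.375000
  f(6.375000) = 4.083984
  f(mid) > 0, so root is in [6.250000, 6.375000]

Step 4: midpoint = (6.250000 + 6.375000)/2 = 6.312500
  f(6.312500) = -3.461670
  f(mid) < 0, so root is in [6.312500, 6.375000]

midpoint = 6.312500


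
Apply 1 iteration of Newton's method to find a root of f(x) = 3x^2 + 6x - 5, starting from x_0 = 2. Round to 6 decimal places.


Newton's method: x_(n+1) = x_n - f(x_n)/f'(x_n)
f(x) = 3x^2 + 6x - 5
f'(x) = 6x + 6

Iteration 1:
  f(2.000000) = 19.000000
  f'(2.000000) = 18.000000
  x_1 = 2.000000 - (19.000000)/(18.000000) = 0.944444

x_1 = 0.944444


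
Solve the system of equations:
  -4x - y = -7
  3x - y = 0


Using Cramer's rule:
Determinant D = (-4)(-1) - (3)(-1) = 4 + 3 = 7
Dx = (-7)(-1) - (0)(-1) = 7 - 0 = 7
Dy = (-4)(0) - (3)(-7) = 0 + 21 = 21
x = Dx/D = 7/7 = 1
y = Dy/D = 21/7 = 3

x = 1, y = 3


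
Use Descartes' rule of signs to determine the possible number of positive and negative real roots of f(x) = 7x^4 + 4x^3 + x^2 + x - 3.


Descartes' rule of signs:

For positive roots, count sign changes in f(x) = 7x^4 + 4x^3 + x^2 + x - 3:
Signs of coefficients: +, +, +, +, -
Number of sign changes: 1
Possible positive real roots: 1

For negative roots, examine f(-x) = 7x^4 - 4x^3 + x^2 - x - 3:
Signs of coefficients: +, -, +, -, -
Number of sign changes: 3
Possible negative real roots: 3, 1

Positive roots: 1; Negative roots: 3 or 1


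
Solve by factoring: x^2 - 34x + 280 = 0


We need two numbers that multiply to 280 and add to -34.
Those numbers are -14 and -20 (since (-14) * (-20) = 280 and (-14) + (-20) = -34).
So x^2 - 34x + 280 = (x - 14)(x - 20) = 0
Setting each factor to zero: x = 14 or x = 20

x = 14, x = 20


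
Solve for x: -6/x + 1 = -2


Subtract 1 from both sides: -6/x = -3
Multiply both sides by x: -6 = -3 * x
Divide by -3: x = 2

x = 2


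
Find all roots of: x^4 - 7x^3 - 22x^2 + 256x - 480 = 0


Let p(x) = x^4 - 7x^3 - 22x^2 + 256x - 480. By the rational root theorem (leading coefficient 1), any rational root is an integer divisor of 480: try ±1, ±2, ... in turn.
Test x = 1: value = -252 ≠ 0.
Test x = -1: value = -750 ≠ 0.
Test x = 2: value = -96 ≠ 0.
Test x = -2: value = -1008 ≠ 0.
Test x = 3: value = -18 ≠ 0.
Test x = -3: value = -1176 ≠ 0.
Test x = 4: value = 0 ✓, so (x - 4) is a factor.
Synthetic division by (x - 4): bring down 1; 1(4) - 7 = -3; (-3)(4) - 22 = -34; (-34)(4) + 256 = 120; 120(4) - 480 = 0 → quotient x^3 - 3x^2 - 34x + 120, remainder 0.
Continue with the quotient x^3 - 3x^2 - 34x + 120 (candidates must divide 120; re-test x = 4 first in case it repeats).
Test x = 4: value = 0 ✓, so (x - 4) is a factor.
Synthetic division by (x - 4): bring down 1; 1(4) - 3 = 1; 1(4) - 34 = -30; (-30)(4) + 120 = 0 → quotient x^2 + x - 30, remainder 0.
Solve the quadratic x^2 + x - 30 = 0: discriminant = 1^2 - 4(1)(-30) = 1 + 120 = 121.
sqrt(121) = 11, so x = (-1 ± 11)/2: x = 5 or x = -6.
Collecting all roots found:

x = -6, x = 4 (multiplicity 2), x = 5


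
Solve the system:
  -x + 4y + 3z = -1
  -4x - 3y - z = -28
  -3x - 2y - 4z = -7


Using Cramer's rule. Expand each determinant along the first row.
D  = (-1)*[(-3)*(-4) - (-1)*(-2)] - 4*[(-4)*(-4) - (-1)*(-3)] + 3*[(-4)*(-2) - (-3)*(-3)]
  = (-1)*(10) - 4*(13) + 3*(-1) = -65
Dx = (-1)*[(-3)*(-4) - (-1)*(-2)] - 4*[(-28)*(-4) - (-1)*(-7)] + 3*[(-28)*(-2) - (-3)*(-7)]
  = (-1)*(10) - 4*(105) + 3*(35) = -325
Dy = (-1)*[(-28)*(-4) - (-1)*(-7)] - (-1)*[(-4)*(-4) - (-1)*(-3)] + 3*[(-4)*(-7) - (-28)*(-3)]
  = (-1)*(105) - (-1)*(13) + 3*(-56) = -260
Dz = (-1)*[(-3)*(-7) - (-28)*(-2)] - 4*[(-4)*(-7) - (-28)*(-3)] + (-1)*[(-4)*(-2) - (-3)*(-3)]
  = (-1)*(-35) - 4*(-56) + (-1)*(-1) = 260
x = Dx/D = -325/-65 = 5, y = Dy/D = -260/-65 = 4, z = Dz/D = 260/-65 = -4
Check eq1: (-1)(5) + (4)(4) + (3)(-4) = -1 = -1 ✓
Check eq2: (-4)(5) + (-3)(4) + (-1)(-4) = -28 = -28 ✓
Check eq3: (-3)(5) + (-2)(4) + (-4)(-4) = -7 = -7 ✓

x = 5, y = 4, z = -4


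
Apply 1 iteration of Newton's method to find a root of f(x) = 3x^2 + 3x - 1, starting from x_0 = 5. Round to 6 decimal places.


Newton's method: x_(n+1) = x_n - f(x_n)/f'(x_n)
f(x) = 3x^2 + 3x - 1
f'(x) = 6x + 3

Iteration 1:
  f(5.000000) = 89.000000
  f'(5.000000) = 33.000000
  x_1 = 5.000000 - (89.000000)/(33.000000) = 2.303030

x_1 = 2.303030


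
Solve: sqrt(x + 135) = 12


Square both sides: x + 135 = 12^2 = 144
x = 144 - 135 = 9
x = 9
Check: sqrt(1*9 + 135) = sqrt(144) = 12 ✓

x = 9


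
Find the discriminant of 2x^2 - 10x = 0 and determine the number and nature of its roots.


For ax^2 + bx + c = 0, discriminant D = b^2 - 4ac
Here a = 2, b = -10, c = 0
D = (-10)^2 - 4(2)(0) = 100 - 0 = 100

D = 100 > 0 and is a perfect square (sqrt = 10)
The equation has 2 distinct real rational roots.

Discriminant = 100, 2 distinct real rational roots


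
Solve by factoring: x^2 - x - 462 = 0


We need two numbers that multiply to -462 and add to -1.
Those numbers are 21 and -22 (since 21 * (-22) = -462 and 21 + (-22) = -1).
So x^2 - x - 462 = (x + 21)(x - 22) = 0
Setting each factor to zero: x = -21 or x = 22

x = -21, x = 22


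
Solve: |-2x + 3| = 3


An absolute value equation |expr| = 3 gives two cases:
Case 1: -2x + 3 = 3
  -2x = 0, so x = 0
Case 2: -2x + 3 = -3
  -2x = -6, so x = 3

x = 0, x = 3


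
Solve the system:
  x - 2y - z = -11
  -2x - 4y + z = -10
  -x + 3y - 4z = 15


Using Cramer's rule. Expand each determinant along the first row.
D  = 1*[(-4)*(-4) - 1*3] - (-2)*[(-2)*(-4) - 1*(-1)] + (-1)*[(-2)*3 - (-4)*(-1)]
  = 1*(13) - (-2)*(9) + (-1)*(-10) = 41
Dx = (-11)*[(-4)*(-4) - 1*3] - (-2)*[(-10)*(-4) - 1*15] + (-1)*[(-10)*3 - (-4)*15]
  = (-11)*(13) - (-2)*(25) + (-1)*(30) = -123
Dy = 1*[(-10)*(-4) - 1*15] - (-11)*[(-2)*(-4) - 1*(-1)] + (-1)*[(-2)*15 - (-10)*(-1)]
  = 1*(25) - (-11)*(9) + (-1)*(-40) = 164
Dz = 1*[(-4)*15 - (-10)*3] - (-2)*[(-2)*15 - (-10)*(-1)] + (-11)*[(-2)*3 - (-4)*(-1)]
  = 1*(-30) - (-2)*(-40) + (-11)*(-10) = 0
x = Dx/D = -123/41 = -3, y = Dy/D = 164/41 = 4, z = Dz/D = 0/41 = 0
Check eq1: (1)(-3) + (-2)(4) + (-1)(0) = -11 = -11 ✓
Check eq2: (-2)(-3) + (-4)(4) + (1)(0) = -10 = -10 ✓
Check eq3: (-1)(-3) + (3)(4) + (-4)(0) = 15 = 15 ✓

x = -3, y = 4, z = 0


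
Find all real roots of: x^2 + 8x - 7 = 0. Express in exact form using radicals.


Using the quadratic formula: x = (-b ± sqrt(b^2 - 4ac)) / (2a)
Here a = 1, b = 8, c = -7
Discriminant = b^2 - 4ac = 8^2 - 4(1)(-7) = 64 + 28 = 92
Since discriminant = 92 > 0, there are two real roots.
x = (-8 ± 2*sqrt(23)) / 2
Simplifying: x = -4 ± sqrt(23)
Numerically: x ≈ 0.7958 or x ≈ -8.7958

x = -4 + sqrt(23) or x = -4 - sqrt(23)


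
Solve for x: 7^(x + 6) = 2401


Express both sides with the same base.
2401 = 7^4
Since the bases match, equate exponents: x + 6 = 4
So x = 4 - (6) = -2

x = -2


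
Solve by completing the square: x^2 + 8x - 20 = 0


Start: x^2 + 8x - 20 = 0
Move constant: x^2 + 8x = 20
Half of 8 is 4, squared is 16
Add 16 to both sides: x^2 + 8x + 16 = 36
(x + 4)^2 = 36
x + 4 = ±6
x = -4 + 6 = 2 or x = -4 - 6 = -10

x = -10, x = 2


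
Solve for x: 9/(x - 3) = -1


Multiply both sides by (x - 3): 9 = -1(x - 3)
Distribute: 9 = -x + 3
-x = 9 - 3 = 6
x = -6

x = -6


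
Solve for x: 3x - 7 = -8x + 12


Starting with: 3x - 7 = -8x + 12
Move all x terms to left: (3 + 8)x = 12 + 7
Simplify: 11x = 19
Divide both sides by 11: x = 19/11

x = 19/11


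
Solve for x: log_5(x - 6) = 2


Convert to exponential form: x - 6 = 5^2 = 25
x = 25 + 6 = 31
Check: log_5(31 - 6) = log_5(25) = log_5(25) = 2 ✓

x = 31


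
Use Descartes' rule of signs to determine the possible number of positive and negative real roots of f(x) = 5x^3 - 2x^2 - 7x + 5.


Descartes' rule of signs:

For positive roots, count sign changes in f(x) = 5x^3 - 2x^2 - 7x + 5:
Signs of coefficients: +, -, -, +
Number of sign changes: 2
Possible positive real roots: 2, 0

For negative roots, examine f(-x) = -5x^3 - 2x^2 + 7x + 5:
Signs of coefficients: -, -, +, +
Number of sign changes: 1
Possible negative real roots: 1

Positive roots: 2 or 0; Negative roots: 1


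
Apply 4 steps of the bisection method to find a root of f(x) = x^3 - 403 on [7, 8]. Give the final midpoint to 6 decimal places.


f(x) = x^3 - 403
f(7) = -60 < 0
f(8) = 109 > 0

Step 1: midpoint = (7.000000 + 8.000000)/2 = 7.500000
  f(7.500000) = 18.875000
  f(mid) > 0, so root is in [7.000000, 7.500000]

Step 2: midpoint = (7.000000 + 7.500000)/2 = 7.250000
  f(7.250000) = -21.921875
  f(mid) < 0, so root is in [7.250000, 7.500000]

Step 3: midpoint = (7.250000 + 7.500000)/2 = 7.375000
  f(7.375000) = -1.869141
  f(mid) < 0, so root is in [7.375000, 7.500000]

Step 4: midpoint = (7.375000 + 7.500000)/2 = 7.437500
  f(7.437500) = 8.415771
  f(mid) > 0, so root is in [7.375000, 7.437500]

midpoint = 7.437500


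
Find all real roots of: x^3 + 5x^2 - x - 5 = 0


Let p(x) = x^3 + 5x^2 - x - 5. By the rational root theorem (leading coefficient 1), any rational root is an integer divisor of 5: try ±1, ±2, ... in turn.
Test x = 1: value = 0 ✓, so (x - 1) is a factor.
Synthetic division by (x - 1): bring down 1; 1(1) + 5 = 6; 6(1) - 1 = 5; 5(1) - 5 = 0 → quotient x^2 + 6x + 5, remainder 0.
Solve the quadratic x^2 + 6x + 5 = 0: discriminant = 6^2 - 4(1)(5) = 36 - 20 = 16.
sqrt(16) = 4, so x = (-6 ± 4)/2: x = -1 or x = -5.

x = -5, x = -1, x = 1


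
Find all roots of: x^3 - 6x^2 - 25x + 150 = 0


Let p(x) = x^3 - 6x^2 - 25x + 150. By the rational root theorem (leading coefficient 1), any rational root is an integer divisor of 150: try ±1, ±2, ... in turn.
Test x = 1: value = 120 ≠ 0.
Test x = -1: value = 168 ≠ 0.
Test x = 2: value = 84 ≠ 0.
Test x = -2: value = 168 ≠ 0.
Test x = 3: value = 48 ≠ 0.
Test x = -3: value = 144 ≠ 0.
Test x = 5: value = 0 ✓, so (x - 5) is a factor.
Synthetic division by (x - 5): bring down 1; 1(5) - 6 = -1; (-1)(5) - 25 = -30; (-30)(5) + 150 = 0 → quotient x^2 - x - 30, remainder 0.
Solve the quadratic x^2 - x - 30 = 0: discriminant = (-1)^2 - 4(1)(-30) = 1 + 120 = 121.
sqrt(121) = 11, so x = (1 ± 11)/2: x = 6 or x = -5.
Collecting all roots found:

x = -5, x = 5, x = 6


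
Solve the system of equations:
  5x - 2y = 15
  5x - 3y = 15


Using Cramer's rule:
Determinant D = (5)(-3) - (5)(-2) = -15 + 10 = -5
Dx = (15)(-3) - (15)(-2) = -45 + 30 = -15
Dy = (5)(15) - (5)(15) = 75 - 75 = 0
x = Dx/D = -15/-5 = 3
y = Dy/D = 0/-5 = 0

x = 3, y = 0


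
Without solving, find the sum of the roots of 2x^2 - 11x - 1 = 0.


By Vieta's formulas for ax^2 + bx + c = 0:
  Sum of roots = -b/a
  Product of roots = c/a

Here a = 2, b = -11, c = -1
Sum = -(-11)/2 = 11/2
Product = -1/2 = -1/2

Sum = 11/2


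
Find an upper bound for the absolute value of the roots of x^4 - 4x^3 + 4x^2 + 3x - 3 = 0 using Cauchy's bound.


Cauchy's bound: all roots r satisfy |r| <= 1 + max(|a_i/a_n|) for i = 0,...,n-1
where a_n is the leading coefficient.

Coefficients: [1, -4, 4, 3, -3]
Leading coefficient a_n = 1
Ratios |a_i/a_n|: 4, 4, 3, 3
Maximum ratio: 4
Cauchy's bound: |r| <= 1 + 4 = 5

Upper bound = 5


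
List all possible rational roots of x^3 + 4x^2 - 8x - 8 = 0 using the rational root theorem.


Rational root theorem: possible roots are ±p/q where:
  p divides the constant term (-8): p ∈ {1, 2, 4, 8}
  q divides the leading coefficient (1): q ∈ {1}

All possible rational roots: -8, -4, -2, -1, 1, 2, 4, 8

-8, -4, -2, -1, 1, 2, 4, 8


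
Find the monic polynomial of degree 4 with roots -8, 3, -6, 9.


A monic polynomial with roots -8, 3, -6, 9 is:
p(x) = (x + 8)(x - 3)(x + 6)(x - 9)
After multiplying by (x + 8): x + 8
After multiplying by (x - 3): x^2 + 5x - 24
After multiplying by (x + 6): x^3 + 11x^2 + 6x - 144
After multiplying by (x - 9): x^4 + 2x^3 - 93x^2 - 198x + 1296

x^4 + 2x^3 - 93x^2 - 198x + 1296


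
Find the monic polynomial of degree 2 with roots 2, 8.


A monic polynomial with roots 2, 8 is:
p(x) = (x - 2)(x - 8)
After multiplying by (x - 2): x - 2
After multiplying by (x - 8): x^2 - 10x + 16

x^2 - 10x + 16


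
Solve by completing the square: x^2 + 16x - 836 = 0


Start: x^2 + 16x - 836 = 0
Move constant: x^2 + 16x = 836
Half of 16 is 8, squared is 64
Add 64 to both sides: x^2 + 16x + 64 = 900
(x + 8)^2 = 900
x + 8 = ±30
x = -8 + 30 = 22 or x = -8 - 30 = -38

x = -38, x = 22


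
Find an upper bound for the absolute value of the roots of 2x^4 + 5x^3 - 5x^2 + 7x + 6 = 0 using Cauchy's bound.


Cauchy's bound: all roots r satisfy |r| <= 1 + max(|a_i/a_n|) for i = 0,...,n-1
where a_n is the leading coefficient.

Coefficients: [2, 5, -5, 7, 6]
Leading coefficient a_n = 2
Ratios |a_i/a_n|: 5/2, 5/2, 7/2, 3
Maximum ratio: 7/2
Cauchy's bound: |r| <= 1 + 7/2 = 9/2

Upper bound = 9/2


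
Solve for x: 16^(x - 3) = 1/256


Express both sides with the same base.
1/256 = 16^(-2)
Since the bases match, equate exponents: x - 3 = -2
So x = -2 - (-3) = 1

x = 1


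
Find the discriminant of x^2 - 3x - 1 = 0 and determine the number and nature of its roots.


For ax^2 + bx + c = 0, discriminant D = b^2 - 4ac
Here a = 1, b = -3, c = -1
D = (-3)^2 - 4(1)(-1) = 9 + 4 = 13

D = 13 > 0 but not a perfect square
The equation has 2 distinct real irrational roots.

Discriminant = 13, 2 distinct real irrational roots


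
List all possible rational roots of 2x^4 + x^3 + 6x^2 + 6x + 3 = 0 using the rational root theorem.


Rational root theorem: possible roots are ±p/q where:
  p divides the constant term (3): p ∈ {1, 3}
  q divides the leading coefficient (2): q ∈ {1, 2}

All possible rational roots: -3, -3/2, -1, -1/2, 1/2, 1, 3/2, 3

-3, -3/2, -1, -1/2, 1/2, 1, 3/2, 3


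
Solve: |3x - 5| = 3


An absolute value equation |expr| = 3 gives two cases:
Case 1: 3x - 5 = 3
  3x = 8, so x = 8/3
Case 2: 3x - 5 = -3
  3x = 2, so x = 2/3

x = 2/3, x = 8/3


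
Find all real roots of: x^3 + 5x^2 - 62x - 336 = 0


Let p(x) = x^3 + 5x^2 - 62x - 336. By the rational root theorem (leading coefficient 1), any rational root is an integer divisor of 336: try ±1, ±2, ... in turn.
Test x = 1: value = -392 ≠ 0.
Test x = -1: value = -270 ≠ 0.
Test x = 2: value = -432 ≠ 0.
Test x = -2: value = -200 ≠ 0.
Test x = 3: value = -450 ≠ 0.
Test x = -3: value = -132 ≠ 0.
Test x = 4: value = -440 ≠ 0.
Test x = -4: value = -72 ≠ 0.
Test x = 6: value = -312 ≠ 0.
Test x = -6: value = 0 ✓, so (x + 6) is a factor.
Synthetic division by (x + 6): bring down 1; 1(-6) + 5 = -1; (-1)(-6) - 62 = -56; (-56)(-6) - 336 = 0 → quotient x^2 - x - 56, remainder 0.
Solve the quadratic x^2 - x - 56 = 0: discriminant = (-1)^2 - 4(1)(-56) = 1 + 224 = 225.
sqrt(225) = 15, so x = (1 ± 15)/2: x = 8 or x = -7.

x = -7, x = -6, x = 8


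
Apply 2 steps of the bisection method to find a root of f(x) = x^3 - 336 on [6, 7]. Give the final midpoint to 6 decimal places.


f(x) = x^3 - 336
f(6) = -120 < 0
f(7) = 7 > 0

Step 1: midpoint = (6.000000 + 7.000000)/2 = 6.500000
  f(6.500000) = -61.375000
  f(mid) < 0, so root is in [6.500000, 7.000000]

Step 2: midpoint = (6.500000 + 7.000000)/2 = 6.750000
  f(6.750000) = -28.453125
  f(mid) < 0, so root is in [6.750000, 7.000000]

midpoint = 6.750000


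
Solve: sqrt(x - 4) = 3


Square both sides: x - 4 = 3^2 = 9
x = 9 + 4 = 13
x = 13
Check: sqrt(1*13 - 4) = sqrt(9) = 3 ✓

x = 13


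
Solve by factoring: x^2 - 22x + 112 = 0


We need two numbers that multiply to 112 and add to -22.
Those numbers are -8 and -14 (since (-8) * (-14) = 112 and (-8) + (-14) = -22).
So x^2 - 22x + 112 = (x - 8)(x - 14) = 0
Setting each factor to zero: x = 8 or x = 14

x = 8, x = 14


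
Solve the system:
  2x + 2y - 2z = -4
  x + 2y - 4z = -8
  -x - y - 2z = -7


Using Cramer's rule. Expand each determinant along the first row.
D  = 2*[2*(-2) - (-4)*(-1)] - 2*[1*(-2) - (-4)*(-1)] + (-2)*[1*(-1) - 2*(-1)]
  = 2*(-8) - 2*(-6) + (-2)*(1) = -6
Dx = (-4)*[2*(-2) - (-4)*(-1)] - 2*[(-8)*(-2) - (-4)*(-7)] + (-2)*[(-8)*(-1) - 2*(-7)]
  = (-4)*(-8) - 2*(-12) + (-2)*(22) = 12
Dy = 2*[(-8)*(-2) - (-4)*(-7)] - (-4)*[1*(-2) - (-4)*(-1)] + (-2)*[1*(-7) - (-8)*(-1)]
  = 2*(-12) - (-4)*(-6) + (-2)*(-15) = -18
Dz = 2*[2*(-7) - (-8)*(-1)] - 2*[1*(-7) - (-8)*(-1)] + (-4)*[1*(-1) - 2*(-1)]
  = 2*(-22) - 2*(-15) + (-4)*(1) = -18
x = Dx/D = 12/-6 = -2, y = Dy/D = -18/-6 = 3, z = Dz/D = -18/-6 = 3
Check eq1: (2)(-2) + (2)(3) + (-2)(3) = -4 = -4 ✓
Check eq2: (1)(-2) + (2)(3) + (-4)(3) = -8 = -8 ✓
Check eq3: (-1)(-2) + (-1)(3) + (-2)(3) = -7 = -7 ✓

x = -2, y = 3, z = 3


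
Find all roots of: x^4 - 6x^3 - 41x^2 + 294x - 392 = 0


Let p(x) = x^4 - 6x^3 - 41x^2 + 294x - 392. By the rational root theorem (leading coefficient 1), any rational root is an integer divisor of 392: try ±1, ±2, ... in turn.
Test x = 1: value = -144 ≠ 0.
Test x = -1: value = -720 ≠ 0.
Test x = 2: value = 0 ✓, so (x - 2) is a factor.
Synthetic division by (x - 2): bring down 1; 1(2) - 6 = -4; (-4)(2) - 41 = -49; (-49)(2) + 294 = 196; 196(2) - 392 = 0 → quotient x^3 - 4x^2 - 49x + 196, remainder 0.
Continue with the quotient x^3 - 4x^2 - 49x + 196 (candidates must divide 196; re-test x = 2 first in case it repeats).
Test x = 2: value = 90 ≠ 0.
Test x = -2: value = 270 ≠ 0.
Test x = 4: value = 0 ✓, so (x - 4) is a factor.
Synthetic division by (x - 4): bring down 1; 1(4) - 4 = 0; 0(4) - 49 = -49; (-49)(4) + 196 = 0 → quotient x^2 - 49, remainder 0.
Solve the quadratic x^2 - 49 = 0: discriminant = 0^2 - 4(1)(-49) = 0 + 196 = 196.
sqrt(196) = 14, so x = (0 ± 14)/2: x = 7 or x = -7.
Collecting all roots found:

x = -7, x = 2, x = 4, x = 7


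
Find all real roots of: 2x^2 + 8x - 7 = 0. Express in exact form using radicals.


Using the quadratic formula: x = (-b ± sqrt(b^2 - 4ac)) / (2a)
Here a = 2, b = 8, c = -7
Discriminant = b^2 - 4ac = 8^2 - 4(2)(-7) = 64 + 56 = 120
Since discriminant = 120 > 0, there are two real roots.
x = (-8 ± 2*sqrt(30)) / 4
Simplifying: x = (-4 ± sqrt(30)) / 2
Numerically: x ≈ 0.7386 or x ≈ -4.7386

x = (-4 + sqrt(30)) / 2 or x = (-4 - sqrt(30)) / 2


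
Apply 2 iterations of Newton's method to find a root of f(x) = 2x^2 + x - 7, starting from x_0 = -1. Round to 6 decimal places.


Newton's method: x_(n+1) = x_n - f(x_n)/f'(x_n)
f(x) = 2x^2 + x - 7
f'(x) = 4x + 1

Iteration 1:
  f(-1.000000) = -6.000000
  f'(-1.000000) = -3.000000
  x_1 = -1.000000 - (-6.000000)/(-3.000000) = -3.000000

Iteration 2:
  f(-3.000000) = 8.000000
  f'(-3.000000) = -11.000000
  x_2 = -3.000000 - (8.000000)/(-11.000000) = -2.272727

x_2 = -2.272727


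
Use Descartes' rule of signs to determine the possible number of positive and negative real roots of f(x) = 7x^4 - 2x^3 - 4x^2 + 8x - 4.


Descartes' rule of signs:

For positive roots, count sign changes in f(x) = 7x^4 - 2x^3 - 4x^2 + 8x - 4:
Signs of coefficients: +, -, -, +, -
Number of sign changes: 3
Possible positive real roots: 3, 1

For negative roots, examine f(-x) = 7x^4 + 2x^3 - 4x^2 - 8x - 4:
Signs of coefficients: +, +, -, -, -
Number of sign changes: 1
Possible negative real roots: 1

Positive roots: 3 or 1; Negative roots: 1


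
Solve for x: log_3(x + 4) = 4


Convert to exponential form: x + 4 = 3^4 = 81
x = 81 - 4 = 77
Check: log_3(77 + 4) = log_3(81) = log_3(81) = 4 ✓

x = 77


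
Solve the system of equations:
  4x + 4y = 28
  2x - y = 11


Using Cramer's rule:
Determinant D = (4)(-1) - (2)(4) = -4 - 8 = -12
Dx = (28)(-1) - (11)(4) = -28 - 44 = -72
Dy = (4)(11) - (2)(28) = 44 - 56 = -12
x = Dx/D = -72/-12 = 6
y = Dy/D = -12/-12 = 1

x = 6, y = 1


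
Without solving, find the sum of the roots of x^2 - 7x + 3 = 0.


By Vieta's formulas for ax^2 + bx + c = 0:
  Sum of roots = -b/a
  Product of roots = c/a

Here a = 1, b = -7, c = 3
Sum = -(-7)/1 = 7
Product = 3/1 = 3

Sum = 7


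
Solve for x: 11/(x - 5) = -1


Multiply both sides by (x - 5): 11 = -1(x - 5)
Distribute: 11 = -x + 5
-x = 11 - 5 = 6
x = -6

x = -6


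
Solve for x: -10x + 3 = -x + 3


Starting with: -10x + 3 = -x + 3
Move all x terms to left: (-10 + 1)x = 3 - 3
Simplify: -9x = 0
Divide both sides by -9: x = 0

x = 0


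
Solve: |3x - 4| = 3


An absolute value equation |expr| = 3 gives two cases:
Case 1: 3x - 4 = 3
  3x = 7, so x = 7/3
Case 2: 3x - 4 = -3
  3x = 1, so x = 1/3

x = 1/3, x = 7/3


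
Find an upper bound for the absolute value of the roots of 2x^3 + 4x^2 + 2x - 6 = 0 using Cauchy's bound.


Cauchy's bound: all roots r satisfy |r| <= 1 + max(|a_i/a_n|) for i = 0,...,n-1
where a_n is the leading coefficient.

Coefficients: [2, 4, 2, -6]
Leading coefficient a_n = 2
Ratios |a_i/a_n|: 2, 1, 3
Maximum ratio: 3
Cauchy's bound: |r| <= 1 + 3 = 4

Upper bound = 4


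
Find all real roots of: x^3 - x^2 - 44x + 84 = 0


Let p(x) = x^3 - x^2 - 44x + 84. By the rational root theorem (leading coefficient 1), any rational root is an integer divisor of 84: try ±1, ±2, ... in turn.
Test x = 1: value = 40 ≠ 0.
Test x = -1: value = 126 ≠ 0.
Test x = 2: value = 0 ✓, so (x - 2) is a factor.
Synthetic division by (x - 2): bring down 1; 1(2) - 1 = 1; 1(2) - 44 = -42; (-42)(2) + 84 = 0 → quotient x^2 + x - 42, remainder 0.
Solve the quadratic x^2 + x - 42 = 0: discriminant = 1^2 - 4(1)(-42) = 1 + 168 = 169.
sqrt(169) = 13, so x = (-1 ± 13)/2: x = 6 or x = -7.

x = -7, x = 2, x = 6


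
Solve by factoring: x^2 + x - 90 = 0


We need two numbers that multiply to -90 and add to 1.
Those numbers are 10 and -9 (since 10 * (-9) = -90 and 10 + (-9) = 1).
So x^2 + x - 90 = (x + 10)(x - 9) = 0
Setting each factor to zero: x = -10 or x = 9

x = -10, x = 9


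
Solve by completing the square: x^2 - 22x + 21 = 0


Start: x^2 - 22x + 21 = 0
Move constant: x^2 - 22x = -21
Half of -22 is -11, squared is 121
Add 121 to both sides: x^2 - 22x + 121 = 100
(x - 11)^2 = 100
x - 11 = ±10
x = 11 + 10 = 21 or x = 11 - 10 = 1

x = 1, x = 21


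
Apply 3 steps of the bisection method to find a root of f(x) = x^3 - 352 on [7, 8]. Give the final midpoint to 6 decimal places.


f(x) = x^3 - 352
f(7) = -9 < 0
f(8) = 160 > 0

Step 1: midpoint = (7.000000 + 8.000000)/2 = 7.500000
  f(7.500000) = 69.875000
  f(mid) > 0, so root is in [7.000000, 7.500000]

Step 2: midpoint = (7.000000 + 7.500000)/2 = 7.250000
  f(7.250000) = 29.078125
  f(mid) > 0, so root is in [7.000000, 7.250000]

Step 3: midpoint = (7.000000 + 7.250000)/2 = 7.125000
  f(7.125000) = 9.705078
  f(mid) > 0, so root is in [7.000000, 7.125000]

midpoint = 7.125000


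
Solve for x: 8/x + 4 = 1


Subtract 4 from both sides: 8/x = -3
Multiply both sides by x: 8 = -3 * x
Divide by -3: x = -8/3

x = -8/3


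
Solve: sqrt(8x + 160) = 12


Square both sides: 8x + 160 = 12^2 = 144
8x = 144 - 160 = -16
x = -2
Check: sqrt(8*(-2) + 160) = sqrt(144) = 12 ✓

x = -2


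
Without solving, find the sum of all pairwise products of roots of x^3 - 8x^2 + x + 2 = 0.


By Vieta's formulas for x^3 + bx^2 + cx + d = 0:
  r1 + r2 + r3 = -b/a = 8
  r1*r2 + r1*r3 + r2*r3 = c/a = 1
  r1*r2*r3 = -d/a = -2


Sum of pairwise products = 1


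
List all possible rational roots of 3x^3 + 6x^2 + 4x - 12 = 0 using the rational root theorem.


Rational root theorem: possible roots are ±p/q where:
  p divides the constant term (-12): p ∈ {1, 2, 3, 4, 6, 12}
  q divides the leading coefficient (3): q ∈ {1, 3}

All possible rational roots: -12, -6, -4, -3, -2, -4/3, -1, -2/3, -1/3, 1/3, 2/3, 1, 4/3, 2, 3, 4, 6, 12

-12, -6, -4, -3, -2, -4/3, -1, -2/3, -1/3, 1/3, 2/3, 1, 4/3, 2, 3, 4, 6, 12


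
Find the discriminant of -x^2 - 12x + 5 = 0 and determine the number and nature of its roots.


For ax^2 + bx + c = 0, discriminant D = b^2 - 4ac
Here a = -1, b = -12, c = 5
D = (-12)^2 - 4(-1)(5) = 144 + 20 = 164

D = 164 > 0 but not a perfect square
The equation has 2 distinct real irrational roots.

Discriminant = 164, 2 distinct real irrational roots


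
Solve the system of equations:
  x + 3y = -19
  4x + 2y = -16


Using Cramer's rule:
Determinant D = (1)(2) - (4)(3) = 2 - 12 = -10
Dx = (-19)(2) - (-16)(3) = -38 + 48 = 10
Dy = (1)(-16) - (4)(-19) = -16 + 76 = 60
x = Dx/D = 10/-10 = -1
y = Dy/D = 60/-10 = -6

x = -1, y = -6


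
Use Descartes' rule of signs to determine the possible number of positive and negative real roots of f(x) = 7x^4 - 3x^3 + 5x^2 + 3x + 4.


Descartes' rule of signs:

For positive roots, count sign changes in f(x) = 7x^4 - 3x^3 + 5x^2 + 3x + 4:
Signs of coefficients: +, -, +, +, +
Number of sign changes: 2
Possible positive real roots: 2, 0

For negative roots, examine f(-x) = 7x^4 + 3x^3 + 5x^2 - 3x + 4:
Signs of coefficients: +, +, +, -, +
Number of sign changes: 2
Possible negative real roots: 2, 0

Positive roots: 2 or 0; Negative roots: 2 or 0


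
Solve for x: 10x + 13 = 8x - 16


Starting with: 10x + 13 = 8x - 16
Move all x terms to left: (10 - 8)x = -16 - 13
Simplify: 2x = -29
Divide both sides by 2: x = -29/2

x = -29/2


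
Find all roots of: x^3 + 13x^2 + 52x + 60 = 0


Let p(x) = x^3 + 13x^2 + 52x + 60. By the rational root theorem (leading coefficient 1), any rational root is an integer divisor of 60: try ±1, ±2, ... in turn.
Test x = 1: value = 126 ≠ 0.
Test x = -1: value = 20 ≠ 0.
Test x = 2: value = 224 ≠ 0.
Test x = -2: value = 0 ✓, so (x + 2) is a factor.
Synthetic division by (x + 2): bring down 1; 1(-2) + 13 = 11; 11(-2) + 52 = 30; 30(-2) + 60 = 0 → quotient x^2 + 11x + 30, remainder 0.
Solve the quadratic x^2 + 11x + 30 = 0: discriminant = 11^2 - 4(1)(30) = 121 - 120 = 1.
sqrt(1) = 1, so x = (-11 ± 1)/2: x = -5 or x = -6.
Collecting all roots found:

x = -6, x = -5, x = -2


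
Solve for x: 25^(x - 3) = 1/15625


Express both sides with the same base.
1/15625 = 25^(-3)
Since the bases match, equate exponents: x - 3 = -3
So x = -3 - (-3) = 0

x = 0


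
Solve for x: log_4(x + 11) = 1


Convert to exponential form: x + 11 = 4^1 = 4
x = 4 - 11 = -7
Check: log_4(-7 + 11) = log_4(4) = log_4(4) = 1 ✓

x = -7


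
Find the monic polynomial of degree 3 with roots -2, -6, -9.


A monic polynomial with roots -2, -6, -9 is:
p(x) = (x + 2)(x + 6)(x + 9)
After multiplying by (x + 2): x + 2
After multiplying by (x + 6): x^2 + 8x + 12
After multiplying by (x + 9): x^3 + 17x^2 + 84x + 108

x^3 + 17x^2 + 84x + 108


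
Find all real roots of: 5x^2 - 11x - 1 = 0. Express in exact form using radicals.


Using the quadratic formula: x = (-b ± sqrt(b^2 - 4ac)) / (2a)
Here a = 5, b = -11, c = -1
Discriminant = b^2 - 4ac = (-11)^2 - 4(5)(-1) = 121 + 20 = 141
Since discriminant = 141 > 0, there are two real roots.
x = (11 ± sqrt(141)) / 10
Numerically: x ≈ 2.2874 or x ≈ -0.0874

x = (11 + sqrt(141)) / 10 or x = (11 - sqrt(141)) / 10
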